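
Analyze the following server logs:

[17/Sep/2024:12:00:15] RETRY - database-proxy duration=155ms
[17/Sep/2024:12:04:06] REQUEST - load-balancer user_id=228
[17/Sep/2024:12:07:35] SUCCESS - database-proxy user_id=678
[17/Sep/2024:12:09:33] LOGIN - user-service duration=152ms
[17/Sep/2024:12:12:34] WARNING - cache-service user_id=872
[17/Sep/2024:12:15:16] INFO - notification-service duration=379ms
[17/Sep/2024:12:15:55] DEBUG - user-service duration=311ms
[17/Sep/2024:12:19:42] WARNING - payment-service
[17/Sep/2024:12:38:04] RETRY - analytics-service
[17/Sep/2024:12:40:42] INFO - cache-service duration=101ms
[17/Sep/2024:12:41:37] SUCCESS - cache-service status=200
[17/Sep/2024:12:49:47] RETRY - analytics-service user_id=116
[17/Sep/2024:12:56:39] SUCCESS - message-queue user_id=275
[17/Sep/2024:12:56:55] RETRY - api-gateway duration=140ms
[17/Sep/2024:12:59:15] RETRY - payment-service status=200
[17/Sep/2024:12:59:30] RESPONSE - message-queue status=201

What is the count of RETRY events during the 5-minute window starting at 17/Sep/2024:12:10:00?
0

To count events in the time window:

1. Window boundaries: 17/Sep/2024:12:10:00 to 17/Sep/2024:12:15:00
2. Filter for RETRY events within this window
3. Count matching events: 0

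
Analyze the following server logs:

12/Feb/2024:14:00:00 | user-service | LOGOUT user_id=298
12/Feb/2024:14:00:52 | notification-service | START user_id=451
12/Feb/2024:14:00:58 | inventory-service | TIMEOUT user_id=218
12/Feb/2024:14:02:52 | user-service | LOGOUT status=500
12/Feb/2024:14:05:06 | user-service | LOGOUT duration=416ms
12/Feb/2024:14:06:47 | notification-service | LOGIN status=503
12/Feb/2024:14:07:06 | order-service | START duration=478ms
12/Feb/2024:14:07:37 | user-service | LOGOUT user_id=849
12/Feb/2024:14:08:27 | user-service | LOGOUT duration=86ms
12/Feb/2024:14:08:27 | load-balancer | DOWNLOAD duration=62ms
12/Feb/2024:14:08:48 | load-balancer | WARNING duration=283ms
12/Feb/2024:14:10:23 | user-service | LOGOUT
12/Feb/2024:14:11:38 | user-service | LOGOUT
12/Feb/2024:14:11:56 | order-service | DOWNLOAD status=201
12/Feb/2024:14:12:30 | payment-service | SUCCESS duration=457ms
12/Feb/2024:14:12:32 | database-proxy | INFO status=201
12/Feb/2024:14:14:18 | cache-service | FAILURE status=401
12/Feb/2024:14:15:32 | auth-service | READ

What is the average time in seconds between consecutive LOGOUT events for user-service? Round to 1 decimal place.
116.3

To calculate average interval:

1. Find all LOGOUT events for user-service in order
2. Calculate time gaps between consecutive events
3. Compute mean of gaps: 698 / 6 = 116.3 seconds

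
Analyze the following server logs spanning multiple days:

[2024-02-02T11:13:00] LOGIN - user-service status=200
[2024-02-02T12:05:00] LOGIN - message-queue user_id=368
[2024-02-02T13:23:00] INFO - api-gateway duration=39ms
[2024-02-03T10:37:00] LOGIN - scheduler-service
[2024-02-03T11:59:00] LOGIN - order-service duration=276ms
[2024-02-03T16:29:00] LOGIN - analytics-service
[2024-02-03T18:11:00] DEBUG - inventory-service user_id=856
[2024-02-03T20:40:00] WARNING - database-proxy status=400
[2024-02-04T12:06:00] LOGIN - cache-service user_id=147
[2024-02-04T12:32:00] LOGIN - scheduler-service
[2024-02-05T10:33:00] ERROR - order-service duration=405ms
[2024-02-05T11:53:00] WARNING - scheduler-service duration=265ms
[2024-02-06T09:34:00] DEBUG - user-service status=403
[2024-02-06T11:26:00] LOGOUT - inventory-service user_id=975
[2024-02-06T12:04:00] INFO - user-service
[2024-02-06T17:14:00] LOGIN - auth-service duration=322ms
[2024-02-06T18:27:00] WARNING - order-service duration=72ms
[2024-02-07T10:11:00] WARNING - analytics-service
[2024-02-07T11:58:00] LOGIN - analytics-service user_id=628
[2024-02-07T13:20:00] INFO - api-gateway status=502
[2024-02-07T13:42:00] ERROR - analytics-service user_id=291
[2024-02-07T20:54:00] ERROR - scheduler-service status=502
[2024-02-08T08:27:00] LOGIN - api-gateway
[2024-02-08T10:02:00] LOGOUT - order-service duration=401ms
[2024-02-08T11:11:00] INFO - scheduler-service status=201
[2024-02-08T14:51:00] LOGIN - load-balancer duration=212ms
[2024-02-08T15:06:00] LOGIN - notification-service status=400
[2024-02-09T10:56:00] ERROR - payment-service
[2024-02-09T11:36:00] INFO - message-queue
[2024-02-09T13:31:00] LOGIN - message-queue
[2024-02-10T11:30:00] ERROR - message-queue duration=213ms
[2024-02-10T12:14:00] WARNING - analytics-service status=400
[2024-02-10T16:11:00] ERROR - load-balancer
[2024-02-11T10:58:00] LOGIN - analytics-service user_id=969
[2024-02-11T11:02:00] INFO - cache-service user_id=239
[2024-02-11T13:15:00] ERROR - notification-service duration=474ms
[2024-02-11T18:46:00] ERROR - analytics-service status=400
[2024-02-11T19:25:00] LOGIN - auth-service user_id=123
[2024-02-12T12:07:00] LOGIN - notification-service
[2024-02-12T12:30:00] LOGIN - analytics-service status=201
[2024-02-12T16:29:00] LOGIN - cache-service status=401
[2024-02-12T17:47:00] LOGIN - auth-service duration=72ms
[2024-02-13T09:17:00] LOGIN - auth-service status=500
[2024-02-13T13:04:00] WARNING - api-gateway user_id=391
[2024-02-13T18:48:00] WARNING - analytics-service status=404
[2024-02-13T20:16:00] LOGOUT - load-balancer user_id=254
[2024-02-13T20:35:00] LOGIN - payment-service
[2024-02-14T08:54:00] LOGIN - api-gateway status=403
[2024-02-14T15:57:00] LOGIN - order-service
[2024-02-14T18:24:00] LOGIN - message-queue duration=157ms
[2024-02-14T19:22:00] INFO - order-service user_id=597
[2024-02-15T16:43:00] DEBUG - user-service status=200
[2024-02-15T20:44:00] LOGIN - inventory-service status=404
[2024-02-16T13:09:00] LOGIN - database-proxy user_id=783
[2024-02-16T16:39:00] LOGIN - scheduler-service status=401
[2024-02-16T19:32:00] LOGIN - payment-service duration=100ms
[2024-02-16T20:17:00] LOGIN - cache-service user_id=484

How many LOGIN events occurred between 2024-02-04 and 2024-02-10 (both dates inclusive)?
8

To filter by date range:

1. Date range: 2024-02-04 through 2024-02-10, both dates inclusive
2. Filter for LOGIN events whose date falls in this range
3. Count matching events: 8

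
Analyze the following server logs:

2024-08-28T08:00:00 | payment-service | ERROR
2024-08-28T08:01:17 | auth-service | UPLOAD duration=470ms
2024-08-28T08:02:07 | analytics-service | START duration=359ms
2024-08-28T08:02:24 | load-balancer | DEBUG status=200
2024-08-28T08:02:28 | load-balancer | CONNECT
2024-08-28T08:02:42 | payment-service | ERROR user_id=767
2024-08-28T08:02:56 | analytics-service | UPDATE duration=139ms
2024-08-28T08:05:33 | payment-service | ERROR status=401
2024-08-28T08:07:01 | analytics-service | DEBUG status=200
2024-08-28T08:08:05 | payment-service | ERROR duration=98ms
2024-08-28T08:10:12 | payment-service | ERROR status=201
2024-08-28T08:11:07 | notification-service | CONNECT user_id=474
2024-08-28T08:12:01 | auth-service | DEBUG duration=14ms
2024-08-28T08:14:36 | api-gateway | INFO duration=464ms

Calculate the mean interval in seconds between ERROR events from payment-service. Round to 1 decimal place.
153.0

To calculate average interval:

1. Find all ERROR events for payment-service in order
2. Calculate time gaps between consecutive events
3. Compute mean of gaps: 612 / 4 = 153.0 seconds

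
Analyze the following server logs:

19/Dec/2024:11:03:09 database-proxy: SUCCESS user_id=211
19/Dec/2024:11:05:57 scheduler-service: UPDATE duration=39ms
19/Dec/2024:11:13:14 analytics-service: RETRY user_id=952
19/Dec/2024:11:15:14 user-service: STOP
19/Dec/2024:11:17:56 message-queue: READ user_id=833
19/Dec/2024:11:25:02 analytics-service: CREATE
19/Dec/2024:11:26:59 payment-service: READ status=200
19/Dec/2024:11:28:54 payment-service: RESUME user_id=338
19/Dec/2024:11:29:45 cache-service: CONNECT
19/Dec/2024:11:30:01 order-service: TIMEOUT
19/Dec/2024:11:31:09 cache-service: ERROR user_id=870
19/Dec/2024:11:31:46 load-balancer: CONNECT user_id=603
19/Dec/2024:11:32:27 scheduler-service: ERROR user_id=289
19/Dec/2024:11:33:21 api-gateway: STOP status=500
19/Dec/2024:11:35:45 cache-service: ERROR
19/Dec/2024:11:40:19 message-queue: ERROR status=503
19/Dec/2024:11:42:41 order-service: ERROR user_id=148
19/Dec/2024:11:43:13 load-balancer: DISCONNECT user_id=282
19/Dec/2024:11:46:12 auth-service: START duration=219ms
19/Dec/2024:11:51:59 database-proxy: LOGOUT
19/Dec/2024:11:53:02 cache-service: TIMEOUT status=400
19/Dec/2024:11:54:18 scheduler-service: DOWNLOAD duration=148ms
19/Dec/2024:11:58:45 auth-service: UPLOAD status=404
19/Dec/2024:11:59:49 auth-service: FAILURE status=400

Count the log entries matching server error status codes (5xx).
2

To find matching entries:

1. Pattern to match: server error status codes (5xx)
2. Scan each log entry for the pattern
3. Count matches: 2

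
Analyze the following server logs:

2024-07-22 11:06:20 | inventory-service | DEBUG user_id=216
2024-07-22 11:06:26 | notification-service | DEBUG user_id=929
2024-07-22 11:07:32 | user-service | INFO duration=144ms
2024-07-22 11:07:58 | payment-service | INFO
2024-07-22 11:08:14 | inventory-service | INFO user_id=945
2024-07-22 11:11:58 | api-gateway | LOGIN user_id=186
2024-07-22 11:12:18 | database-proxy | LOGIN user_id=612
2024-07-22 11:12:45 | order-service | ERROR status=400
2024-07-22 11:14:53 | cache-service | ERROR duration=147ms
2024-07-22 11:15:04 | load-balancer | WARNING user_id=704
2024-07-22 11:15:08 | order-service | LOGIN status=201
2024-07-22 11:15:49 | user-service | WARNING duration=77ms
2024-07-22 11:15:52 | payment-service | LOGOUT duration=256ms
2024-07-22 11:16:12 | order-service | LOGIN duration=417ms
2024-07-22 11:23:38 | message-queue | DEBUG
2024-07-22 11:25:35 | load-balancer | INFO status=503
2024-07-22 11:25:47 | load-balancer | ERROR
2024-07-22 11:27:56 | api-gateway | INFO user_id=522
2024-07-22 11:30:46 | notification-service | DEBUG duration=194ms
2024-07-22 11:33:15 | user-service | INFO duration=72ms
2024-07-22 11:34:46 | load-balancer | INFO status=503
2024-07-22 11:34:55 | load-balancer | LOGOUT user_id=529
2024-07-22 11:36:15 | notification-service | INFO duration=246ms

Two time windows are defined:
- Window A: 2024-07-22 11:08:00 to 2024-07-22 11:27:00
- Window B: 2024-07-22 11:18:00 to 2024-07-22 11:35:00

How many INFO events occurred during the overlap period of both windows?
1

To find overlap events:

1. Window A: 2024-07-22 11:08:00 to 2024-07-22 11:27:00
2. Window B: 2024-07-22 11:18:00 to 2024-07-22 11:35:00
3. Overlap period: 2024-07-22 11:18:00 to 2024-07-22 11:27:00
4. Count INFO events in overlap: 1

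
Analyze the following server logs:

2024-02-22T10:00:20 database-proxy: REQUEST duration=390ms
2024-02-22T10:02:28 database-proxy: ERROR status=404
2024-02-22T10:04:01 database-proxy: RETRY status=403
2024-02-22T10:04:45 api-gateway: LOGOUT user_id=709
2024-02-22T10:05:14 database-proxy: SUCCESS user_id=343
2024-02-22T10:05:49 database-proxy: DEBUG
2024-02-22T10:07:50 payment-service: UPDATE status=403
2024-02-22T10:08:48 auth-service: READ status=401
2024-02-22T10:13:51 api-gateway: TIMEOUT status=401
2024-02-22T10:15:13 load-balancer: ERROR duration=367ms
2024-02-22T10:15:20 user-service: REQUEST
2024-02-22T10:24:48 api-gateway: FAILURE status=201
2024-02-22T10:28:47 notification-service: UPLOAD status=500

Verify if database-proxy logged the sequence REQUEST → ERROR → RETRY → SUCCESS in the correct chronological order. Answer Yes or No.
Yes

To verify sequence order:

1. Find all events in sequence REQUEST → ERROR → RETRY → SUCCESS for database-proxy
2. Extract their timestamps
3. Check if timestamps are in ascending order
4. Result: Yes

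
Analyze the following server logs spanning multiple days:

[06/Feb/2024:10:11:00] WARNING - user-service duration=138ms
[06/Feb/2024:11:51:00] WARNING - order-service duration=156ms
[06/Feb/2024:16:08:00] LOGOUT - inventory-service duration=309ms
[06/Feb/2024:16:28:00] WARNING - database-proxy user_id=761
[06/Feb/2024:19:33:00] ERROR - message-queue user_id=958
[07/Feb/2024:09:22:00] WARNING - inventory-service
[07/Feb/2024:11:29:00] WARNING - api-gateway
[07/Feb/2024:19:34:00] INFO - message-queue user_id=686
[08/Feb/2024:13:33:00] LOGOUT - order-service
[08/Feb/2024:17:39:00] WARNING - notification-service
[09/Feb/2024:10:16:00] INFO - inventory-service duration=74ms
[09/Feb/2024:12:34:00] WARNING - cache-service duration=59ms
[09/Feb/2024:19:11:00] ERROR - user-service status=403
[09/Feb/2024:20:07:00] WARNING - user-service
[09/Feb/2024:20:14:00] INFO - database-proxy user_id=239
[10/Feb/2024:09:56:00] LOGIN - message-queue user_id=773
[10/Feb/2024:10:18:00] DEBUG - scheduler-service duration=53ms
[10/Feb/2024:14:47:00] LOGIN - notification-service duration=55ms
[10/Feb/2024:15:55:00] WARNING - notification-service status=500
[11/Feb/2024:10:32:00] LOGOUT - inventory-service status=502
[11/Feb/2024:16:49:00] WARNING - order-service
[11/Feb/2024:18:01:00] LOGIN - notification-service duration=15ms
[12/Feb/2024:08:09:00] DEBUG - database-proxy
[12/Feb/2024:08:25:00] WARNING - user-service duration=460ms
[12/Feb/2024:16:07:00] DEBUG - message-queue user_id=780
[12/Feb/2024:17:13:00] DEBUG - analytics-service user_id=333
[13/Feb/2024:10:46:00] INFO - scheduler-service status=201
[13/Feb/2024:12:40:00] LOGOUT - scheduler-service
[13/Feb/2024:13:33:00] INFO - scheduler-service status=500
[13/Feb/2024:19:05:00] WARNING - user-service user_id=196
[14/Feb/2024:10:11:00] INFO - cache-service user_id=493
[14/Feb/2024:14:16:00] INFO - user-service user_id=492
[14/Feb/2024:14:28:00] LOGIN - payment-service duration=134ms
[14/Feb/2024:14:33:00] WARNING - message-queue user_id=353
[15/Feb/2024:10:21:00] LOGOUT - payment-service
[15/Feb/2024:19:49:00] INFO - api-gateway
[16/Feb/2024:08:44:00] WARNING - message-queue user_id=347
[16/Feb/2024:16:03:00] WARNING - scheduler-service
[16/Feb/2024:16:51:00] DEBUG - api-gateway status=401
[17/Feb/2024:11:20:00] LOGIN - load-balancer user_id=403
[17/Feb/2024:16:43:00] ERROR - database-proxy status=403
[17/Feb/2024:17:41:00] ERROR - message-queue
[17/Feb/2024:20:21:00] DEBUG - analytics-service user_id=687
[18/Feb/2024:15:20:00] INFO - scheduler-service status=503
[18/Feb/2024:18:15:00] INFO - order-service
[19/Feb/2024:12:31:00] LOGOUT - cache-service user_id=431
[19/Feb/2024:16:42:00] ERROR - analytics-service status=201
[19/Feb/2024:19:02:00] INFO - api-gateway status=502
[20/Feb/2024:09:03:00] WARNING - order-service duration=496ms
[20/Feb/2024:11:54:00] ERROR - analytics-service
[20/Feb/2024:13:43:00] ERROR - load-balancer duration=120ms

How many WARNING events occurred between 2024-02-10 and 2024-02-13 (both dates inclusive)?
4

To filter by date range:

1. Date range: 2024-02-10 through 2024-02-13, both dates inclusive
2. Filter for WARNING events whose date falls in this range
3. Count matching events: 4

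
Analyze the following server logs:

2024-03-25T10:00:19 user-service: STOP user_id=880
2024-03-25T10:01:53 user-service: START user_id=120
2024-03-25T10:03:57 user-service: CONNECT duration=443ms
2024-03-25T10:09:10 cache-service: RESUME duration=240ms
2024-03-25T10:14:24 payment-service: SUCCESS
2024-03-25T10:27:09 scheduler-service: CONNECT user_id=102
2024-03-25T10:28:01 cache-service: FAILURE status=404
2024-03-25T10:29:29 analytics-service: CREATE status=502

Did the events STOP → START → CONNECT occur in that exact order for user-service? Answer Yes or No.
Yes

To verify sequence order:

1. Find all events in sequence STOP → START → CONNECT for user-service
2. Extract their timestamps
3. Check if timestamps are in ascending order
4. Result: Yes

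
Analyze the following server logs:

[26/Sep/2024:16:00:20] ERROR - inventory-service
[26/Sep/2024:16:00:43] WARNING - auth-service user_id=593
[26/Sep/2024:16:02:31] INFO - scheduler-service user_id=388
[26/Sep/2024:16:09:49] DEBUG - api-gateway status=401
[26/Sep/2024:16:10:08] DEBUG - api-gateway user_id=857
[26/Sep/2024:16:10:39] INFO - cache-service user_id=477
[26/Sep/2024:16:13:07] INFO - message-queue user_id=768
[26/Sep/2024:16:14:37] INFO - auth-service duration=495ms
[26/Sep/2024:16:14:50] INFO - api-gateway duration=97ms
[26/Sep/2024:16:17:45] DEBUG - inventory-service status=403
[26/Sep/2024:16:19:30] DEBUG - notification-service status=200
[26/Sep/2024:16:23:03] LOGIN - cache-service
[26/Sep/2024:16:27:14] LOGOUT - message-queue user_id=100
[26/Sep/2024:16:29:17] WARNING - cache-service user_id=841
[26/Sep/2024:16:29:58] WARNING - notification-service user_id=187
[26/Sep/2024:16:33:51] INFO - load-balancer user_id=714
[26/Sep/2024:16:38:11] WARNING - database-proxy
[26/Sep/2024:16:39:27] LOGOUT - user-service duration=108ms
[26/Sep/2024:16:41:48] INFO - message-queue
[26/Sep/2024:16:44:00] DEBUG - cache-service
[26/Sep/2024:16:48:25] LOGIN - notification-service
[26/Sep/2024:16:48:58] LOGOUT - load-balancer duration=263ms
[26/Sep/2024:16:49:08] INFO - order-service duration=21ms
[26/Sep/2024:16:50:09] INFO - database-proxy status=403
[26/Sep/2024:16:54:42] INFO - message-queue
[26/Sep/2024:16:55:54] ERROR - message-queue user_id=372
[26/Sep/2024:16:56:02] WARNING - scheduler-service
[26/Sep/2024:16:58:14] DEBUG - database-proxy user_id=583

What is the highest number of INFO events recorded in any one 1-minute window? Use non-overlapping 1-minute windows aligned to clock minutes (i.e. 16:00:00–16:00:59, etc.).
2

To find the burst window:

1. Divide the log period into non-overlapping 1-minute windows starting at 16:00
2. Count INFO events in each window
3. Find the window with maximum count
4. Maximum events in a window: 2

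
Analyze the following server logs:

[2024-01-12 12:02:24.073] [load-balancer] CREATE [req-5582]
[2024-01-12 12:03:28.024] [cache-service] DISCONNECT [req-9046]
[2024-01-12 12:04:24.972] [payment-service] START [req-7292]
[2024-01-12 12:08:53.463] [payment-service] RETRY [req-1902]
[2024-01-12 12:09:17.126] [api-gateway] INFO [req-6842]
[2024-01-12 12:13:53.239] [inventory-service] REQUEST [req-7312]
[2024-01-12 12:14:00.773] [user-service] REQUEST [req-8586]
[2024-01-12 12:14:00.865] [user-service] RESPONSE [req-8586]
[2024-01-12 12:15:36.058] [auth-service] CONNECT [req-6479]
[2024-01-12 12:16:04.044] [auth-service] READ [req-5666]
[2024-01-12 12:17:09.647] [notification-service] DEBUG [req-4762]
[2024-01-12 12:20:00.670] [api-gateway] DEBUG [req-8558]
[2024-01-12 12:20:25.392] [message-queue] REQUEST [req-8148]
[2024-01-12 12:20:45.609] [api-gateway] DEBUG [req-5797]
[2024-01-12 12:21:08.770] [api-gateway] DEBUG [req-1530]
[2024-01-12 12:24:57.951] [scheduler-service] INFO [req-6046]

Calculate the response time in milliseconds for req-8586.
92

To calculate latency:

1. Find REQUEST with id req-8586: 2024-01-12 12:14:00.773
2. Find RESPONSE with id req-8586: 2024-01-12 12:14:00.865
3. Latency: 2024-01-12 12:14:00.865 - 2024-01-12 12:14:00.773 = 92ms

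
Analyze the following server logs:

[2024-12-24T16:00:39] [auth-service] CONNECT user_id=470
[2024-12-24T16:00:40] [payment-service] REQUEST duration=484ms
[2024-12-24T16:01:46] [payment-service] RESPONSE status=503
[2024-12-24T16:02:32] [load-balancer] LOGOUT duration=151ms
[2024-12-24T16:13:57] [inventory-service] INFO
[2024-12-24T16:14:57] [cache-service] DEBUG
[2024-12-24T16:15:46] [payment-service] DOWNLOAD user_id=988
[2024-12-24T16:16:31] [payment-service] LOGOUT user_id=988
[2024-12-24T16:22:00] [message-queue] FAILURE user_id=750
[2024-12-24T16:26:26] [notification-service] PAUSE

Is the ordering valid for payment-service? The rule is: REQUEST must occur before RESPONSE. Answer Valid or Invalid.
Valid

To validate ordering:

1. Required order: REQUEST → RESPONSE
2. Rule: REQUEST must occur before RESPONSE
3. Check actual order of events for payment-service
4. Result: Valid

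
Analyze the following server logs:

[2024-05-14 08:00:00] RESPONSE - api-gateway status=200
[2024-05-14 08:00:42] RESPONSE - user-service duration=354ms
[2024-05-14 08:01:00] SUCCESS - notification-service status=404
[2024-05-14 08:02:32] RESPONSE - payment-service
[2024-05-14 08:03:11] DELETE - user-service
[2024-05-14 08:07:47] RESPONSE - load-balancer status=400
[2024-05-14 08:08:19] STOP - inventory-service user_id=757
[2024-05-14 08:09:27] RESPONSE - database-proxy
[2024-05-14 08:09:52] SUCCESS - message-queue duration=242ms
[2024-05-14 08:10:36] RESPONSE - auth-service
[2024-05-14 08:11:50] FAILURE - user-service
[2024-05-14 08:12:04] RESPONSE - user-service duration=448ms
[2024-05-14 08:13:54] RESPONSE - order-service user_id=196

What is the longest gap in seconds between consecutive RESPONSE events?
315

To find the longest gap:

1. Extract all RESPONSE events in chronological order
2. Calculate time differences between consecutive events
3. Find the maximum difference
4. Longest gap: 315 seconds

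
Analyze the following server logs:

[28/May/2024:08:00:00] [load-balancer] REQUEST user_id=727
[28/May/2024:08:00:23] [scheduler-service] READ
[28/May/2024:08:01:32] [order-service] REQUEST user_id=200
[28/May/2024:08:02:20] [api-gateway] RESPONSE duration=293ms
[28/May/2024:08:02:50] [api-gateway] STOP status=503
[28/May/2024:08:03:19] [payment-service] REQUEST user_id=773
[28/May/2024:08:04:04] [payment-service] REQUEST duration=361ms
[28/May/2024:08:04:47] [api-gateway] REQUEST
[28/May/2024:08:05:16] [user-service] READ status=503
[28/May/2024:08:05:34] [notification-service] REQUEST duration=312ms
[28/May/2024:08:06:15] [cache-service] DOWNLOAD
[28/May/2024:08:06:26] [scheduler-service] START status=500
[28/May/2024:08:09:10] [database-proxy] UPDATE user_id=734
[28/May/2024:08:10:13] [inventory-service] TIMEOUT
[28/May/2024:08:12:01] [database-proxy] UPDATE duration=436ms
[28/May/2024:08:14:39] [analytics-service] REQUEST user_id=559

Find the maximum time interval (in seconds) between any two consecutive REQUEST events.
545

To find the longest gap:

1. Extract all REQUEST events in chronological order
2. Calculate time differences between consecutive events
3. Find the maximum difference
4. Longest gap: 545 seconds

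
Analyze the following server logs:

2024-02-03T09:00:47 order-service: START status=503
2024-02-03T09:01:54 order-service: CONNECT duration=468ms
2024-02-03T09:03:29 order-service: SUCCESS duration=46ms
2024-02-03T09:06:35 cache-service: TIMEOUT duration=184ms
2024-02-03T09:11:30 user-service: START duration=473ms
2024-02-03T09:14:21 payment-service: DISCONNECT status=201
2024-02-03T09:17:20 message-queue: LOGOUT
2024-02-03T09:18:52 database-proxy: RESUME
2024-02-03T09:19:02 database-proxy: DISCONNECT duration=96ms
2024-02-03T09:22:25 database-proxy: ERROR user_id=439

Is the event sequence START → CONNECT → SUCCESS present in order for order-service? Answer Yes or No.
Yes

To verify sequence order:

1. Find all events in sequence START → CONNECT → SUCCESS for order-service
2. Extract their timestamps
3. Check if timestamps are in ascending order
4. Result: Yes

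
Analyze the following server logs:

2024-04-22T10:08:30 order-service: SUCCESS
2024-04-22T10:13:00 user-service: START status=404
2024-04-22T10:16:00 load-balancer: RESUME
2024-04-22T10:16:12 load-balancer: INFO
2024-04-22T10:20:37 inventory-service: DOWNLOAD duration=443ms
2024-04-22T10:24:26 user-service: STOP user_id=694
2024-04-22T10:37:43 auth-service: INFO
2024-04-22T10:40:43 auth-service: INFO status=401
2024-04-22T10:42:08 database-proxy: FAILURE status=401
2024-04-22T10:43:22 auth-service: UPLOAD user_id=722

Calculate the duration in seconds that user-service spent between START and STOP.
686

To calculate state duration:

1. Find START event for user-service: 2024-04-22T10:13:00
2. Find STOP event for user-service: 2024-04-22T10:24:26
3. Calculate duration: 2024-04-22T10:24:26 - 2024-04-22T10:13:00 = 686 seconds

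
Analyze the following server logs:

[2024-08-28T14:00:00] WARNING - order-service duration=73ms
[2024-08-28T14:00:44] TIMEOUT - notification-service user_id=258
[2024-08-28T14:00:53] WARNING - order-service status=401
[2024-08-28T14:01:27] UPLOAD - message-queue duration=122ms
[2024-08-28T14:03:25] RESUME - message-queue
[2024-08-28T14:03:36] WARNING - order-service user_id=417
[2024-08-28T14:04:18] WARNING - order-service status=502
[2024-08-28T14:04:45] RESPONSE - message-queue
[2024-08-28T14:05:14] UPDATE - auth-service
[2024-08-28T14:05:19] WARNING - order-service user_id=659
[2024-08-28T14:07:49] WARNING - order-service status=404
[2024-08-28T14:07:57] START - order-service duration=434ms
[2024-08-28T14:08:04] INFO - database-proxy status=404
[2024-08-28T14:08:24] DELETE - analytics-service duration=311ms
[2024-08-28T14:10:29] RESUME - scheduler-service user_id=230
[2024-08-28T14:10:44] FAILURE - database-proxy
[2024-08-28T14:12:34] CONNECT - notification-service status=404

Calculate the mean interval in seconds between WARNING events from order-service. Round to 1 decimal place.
93.8

To calculate average interval:

1. Find all WARNING events for order-service in order
2. Calculate time gaps between consecutive events
3. Compute mean of gaps: 469 / 5 = 93.8 seconds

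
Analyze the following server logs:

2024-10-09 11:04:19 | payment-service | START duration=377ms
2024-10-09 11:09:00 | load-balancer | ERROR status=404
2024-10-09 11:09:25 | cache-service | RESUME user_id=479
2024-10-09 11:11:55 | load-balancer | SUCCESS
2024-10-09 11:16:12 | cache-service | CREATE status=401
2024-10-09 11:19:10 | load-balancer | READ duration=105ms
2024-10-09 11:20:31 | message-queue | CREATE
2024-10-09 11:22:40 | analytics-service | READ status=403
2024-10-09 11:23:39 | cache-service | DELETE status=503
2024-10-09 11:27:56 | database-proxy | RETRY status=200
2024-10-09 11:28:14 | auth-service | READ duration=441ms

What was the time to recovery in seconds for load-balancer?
175

To calculate recovery time:

1. Find ERROR event for load-balancer: 2024-10-09 11:09:00
2. Find next SUCCESS event for load-balancer: 2024-10-09 11:11:55
3. Recovery time: 2024-10-09 11:11:55 - 2024-10-09 11:09:00 = 175 seconds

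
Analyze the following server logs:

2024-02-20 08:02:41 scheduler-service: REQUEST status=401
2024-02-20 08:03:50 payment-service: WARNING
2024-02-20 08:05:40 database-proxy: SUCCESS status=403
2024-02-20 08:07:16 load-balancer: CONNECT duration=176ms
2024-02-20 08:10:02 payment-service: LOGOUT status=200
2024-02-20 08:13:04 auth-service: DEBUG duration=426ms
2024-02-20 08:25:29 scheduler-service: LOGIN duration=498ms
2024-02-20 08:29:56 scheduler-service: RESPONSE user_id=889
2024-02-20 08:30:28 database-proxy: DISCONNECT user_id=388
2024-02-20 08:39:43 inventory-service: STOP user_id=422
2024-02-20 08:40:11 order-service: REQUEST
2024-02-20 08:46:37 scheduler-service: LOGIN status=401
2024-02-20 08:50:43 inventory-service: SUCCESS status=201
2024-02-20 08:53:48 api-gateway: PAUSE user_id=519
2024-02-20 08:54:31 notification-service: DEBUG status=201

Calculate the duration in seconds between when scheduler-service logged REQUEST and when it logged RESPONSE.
1635

To find the time between events:

1. Locate the first REQUEST event for scheduler-service: 2024-02-20 08:02:41
2. Locate the first RESPONSE event for scheduler-service: 2024-02-20 08:29:56
3. Calculate the difference: 2024-02-20 08:29:56 - 2024-02-20 08:02:41 = 1635 seconds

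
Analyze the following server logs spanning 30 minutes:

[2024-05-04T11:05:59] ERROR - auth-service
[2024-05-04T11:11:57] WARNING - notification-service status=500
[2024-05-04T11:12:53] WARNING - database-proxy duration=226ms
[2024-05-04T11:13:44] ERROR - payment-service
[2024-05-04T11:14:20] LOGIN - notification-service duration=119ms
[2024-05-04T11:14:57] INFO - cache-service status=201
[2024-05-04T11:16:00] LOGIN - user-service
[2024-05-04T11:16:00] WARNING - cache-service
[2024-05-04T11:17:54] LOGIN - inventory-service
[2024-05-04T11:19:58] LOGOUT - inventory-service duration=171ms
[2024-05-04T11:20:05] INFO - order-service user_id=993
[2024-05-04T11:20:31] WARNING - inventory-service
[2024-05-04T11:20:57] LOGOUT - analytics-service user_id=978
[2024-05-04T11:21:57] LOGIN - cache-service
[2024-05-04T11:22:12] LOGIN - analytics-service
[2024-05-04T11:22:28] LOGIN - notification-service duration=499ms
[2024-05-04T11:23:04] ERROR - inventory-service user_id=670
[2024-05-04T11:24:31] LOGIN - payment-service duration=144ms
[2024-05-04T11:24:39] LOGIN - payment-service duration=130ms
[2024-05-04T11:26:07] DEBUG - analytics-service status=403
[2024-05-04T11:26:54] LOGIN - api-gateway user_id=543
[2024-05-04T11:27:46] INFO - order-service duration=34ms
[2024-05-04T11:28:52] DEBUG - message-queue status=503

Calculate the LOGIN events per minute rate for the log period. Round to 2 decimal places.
0.3

To calculate the rate:

1. Count total LOGIN events: 9
2. Total time period: 30 minutes
3. Rate = 9 / 30 = 0.3 events per minute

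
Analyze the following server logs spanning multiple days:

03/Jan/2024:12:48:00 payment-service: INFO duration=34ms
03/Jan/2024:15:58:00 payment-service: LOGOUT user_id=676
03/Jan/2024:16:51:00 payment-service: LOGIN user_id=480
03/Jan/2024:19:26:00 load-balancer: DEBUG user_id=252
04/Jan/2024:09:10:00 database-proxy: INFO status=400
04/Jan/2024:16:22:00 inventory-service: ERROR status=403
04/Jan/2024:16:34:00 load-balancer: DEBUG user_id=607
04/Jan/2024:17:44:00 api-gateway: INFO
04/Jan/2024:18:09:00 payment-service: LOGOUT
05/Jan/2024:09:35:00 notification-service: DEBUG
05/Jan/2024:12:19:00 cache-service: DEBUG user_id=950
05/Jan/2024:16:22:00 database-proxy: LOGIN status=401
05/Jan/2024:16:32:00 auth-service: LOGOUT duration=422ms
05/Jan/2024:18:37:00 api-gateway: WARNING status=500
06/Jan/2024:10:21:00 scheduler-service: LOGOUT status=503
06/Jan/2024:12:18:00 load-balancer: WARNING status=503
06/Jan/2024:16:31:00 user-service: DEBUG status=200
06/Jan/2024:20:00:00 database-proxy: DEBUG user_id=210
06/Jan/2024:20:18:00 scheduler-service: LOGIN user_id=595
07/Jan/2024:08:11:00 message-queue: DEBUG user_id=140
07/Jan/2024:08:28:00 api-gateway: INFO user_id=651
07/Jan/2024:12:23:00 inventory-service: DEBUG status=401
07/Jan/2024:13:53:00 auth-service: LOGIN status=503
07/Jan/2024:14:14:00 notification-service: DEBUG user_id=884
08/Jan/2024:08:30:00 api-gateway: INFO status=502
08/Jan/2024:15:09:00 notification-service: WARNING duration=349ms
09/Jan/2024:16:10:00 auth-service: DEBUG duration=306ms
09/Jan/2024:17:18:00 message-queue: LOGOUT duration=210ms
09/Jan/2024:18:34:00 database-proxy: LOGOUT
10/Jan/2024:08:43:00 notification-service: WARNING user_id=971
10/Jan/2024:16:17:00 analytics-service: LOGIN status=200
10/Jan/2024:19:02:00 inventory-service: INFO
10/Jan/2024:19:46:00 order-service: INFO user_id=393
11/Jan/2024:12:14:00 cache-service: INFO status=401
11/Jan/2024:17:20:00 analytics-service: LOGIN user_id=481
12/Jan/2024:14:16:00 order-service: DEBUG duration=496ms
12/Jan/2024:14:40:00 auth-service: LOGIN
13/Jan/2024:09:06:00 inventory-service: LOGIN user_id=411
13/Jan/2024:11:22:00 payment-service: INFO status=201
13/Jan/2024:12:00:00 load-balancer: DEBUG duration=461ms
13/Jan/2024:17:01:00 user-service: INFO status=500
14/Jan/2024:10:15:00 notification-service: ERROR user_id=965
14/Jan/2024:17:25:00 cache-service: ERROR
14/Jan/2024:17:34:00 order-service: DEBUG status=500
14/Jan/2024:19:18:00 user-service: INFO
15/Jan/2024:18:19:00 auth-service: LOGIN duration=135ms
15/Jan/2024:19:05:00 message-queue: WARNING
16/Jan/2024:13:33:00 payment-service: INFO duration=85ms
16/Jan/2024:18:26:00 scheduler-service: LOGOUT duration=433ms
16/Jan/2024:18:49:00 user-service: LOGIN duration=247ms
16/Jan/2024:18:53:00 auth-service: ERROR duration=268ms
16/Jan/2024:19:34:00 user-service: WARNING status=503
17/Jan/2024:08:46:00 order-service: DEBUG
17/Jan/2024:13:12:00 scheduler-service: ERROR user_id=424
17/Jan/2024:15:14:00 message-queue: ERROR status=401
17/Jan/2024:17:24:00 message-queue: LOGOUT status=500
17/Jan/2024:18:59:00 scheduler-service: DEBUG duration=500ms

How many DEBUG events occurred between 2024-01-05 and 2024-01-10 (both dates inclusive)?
8

To filter by date range:

1. Date range: 2024-01-05 through 2024-01-10, both dates inclusive
2. Filter for DEBUG events whose date falls in this range
3. Count matching events: 8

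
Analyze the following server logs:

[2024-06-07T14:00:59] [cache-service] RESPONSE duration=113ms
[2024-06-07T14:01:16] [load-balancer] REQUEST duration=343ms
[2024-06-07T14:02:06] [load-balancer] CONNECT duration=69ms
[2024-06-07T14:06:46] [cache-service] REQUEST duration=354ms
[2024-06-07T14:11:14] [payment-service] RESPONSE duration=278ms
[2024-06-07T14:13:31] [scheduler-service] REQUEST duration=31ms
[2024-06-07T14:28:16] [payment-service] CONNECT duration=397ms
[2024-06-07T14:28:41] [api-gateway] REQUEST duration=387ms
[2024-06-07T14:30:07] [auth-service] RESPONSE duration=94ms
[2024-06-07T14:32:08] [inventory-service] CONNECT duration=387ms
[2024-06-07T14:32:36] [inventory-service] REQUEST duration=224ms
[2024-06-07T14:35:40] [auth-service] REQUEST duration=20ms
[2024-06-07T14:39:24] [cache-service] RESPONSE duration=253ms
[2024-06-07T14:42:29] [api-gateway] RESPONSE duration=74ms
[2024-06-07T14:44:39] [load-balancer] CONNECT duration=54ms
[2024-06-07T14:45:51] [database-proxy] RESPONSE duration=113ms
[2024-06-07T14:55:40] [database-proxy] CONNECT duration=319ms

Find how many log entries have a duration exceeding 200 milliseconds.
9

To count timeouts:

1. Threshold: 200ms
2. Extract duration from each log entry
3. Count entries where duration > 200
4. Timeout count: 9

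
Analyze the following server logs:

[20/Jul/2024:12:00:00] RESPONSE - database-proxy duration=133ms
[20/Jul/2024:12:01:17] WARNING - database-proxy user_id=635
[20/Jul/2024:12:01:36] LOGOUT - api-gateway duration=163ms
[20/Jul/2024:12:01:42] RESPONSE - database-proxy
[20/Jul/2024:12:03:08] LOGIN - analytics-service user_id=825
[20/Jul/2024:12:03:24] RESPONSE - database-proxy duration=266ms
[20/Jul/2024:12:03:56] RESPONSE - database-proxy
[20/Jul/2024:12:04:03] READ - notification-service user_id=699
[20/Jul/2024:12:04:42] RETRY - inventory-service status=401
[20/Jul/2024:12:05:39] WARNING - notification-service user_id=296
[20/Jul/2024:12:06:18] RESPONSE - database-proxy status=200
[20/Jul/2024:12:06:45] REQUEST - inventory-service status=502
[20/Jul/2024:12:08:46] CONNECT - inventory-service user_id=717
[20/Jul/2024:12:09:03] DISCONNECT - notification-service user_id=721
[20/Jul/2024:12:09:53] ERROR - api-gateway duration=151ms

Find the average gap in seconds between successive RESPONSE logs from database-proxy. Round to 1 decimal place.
94.5

To calculate average interval:

1. Find all RESPONSE events for database-proxy in order
2. Calculate time gaps between consecutive events
3. Compute mean of gaps: 378 / 4 = 94.5 seconds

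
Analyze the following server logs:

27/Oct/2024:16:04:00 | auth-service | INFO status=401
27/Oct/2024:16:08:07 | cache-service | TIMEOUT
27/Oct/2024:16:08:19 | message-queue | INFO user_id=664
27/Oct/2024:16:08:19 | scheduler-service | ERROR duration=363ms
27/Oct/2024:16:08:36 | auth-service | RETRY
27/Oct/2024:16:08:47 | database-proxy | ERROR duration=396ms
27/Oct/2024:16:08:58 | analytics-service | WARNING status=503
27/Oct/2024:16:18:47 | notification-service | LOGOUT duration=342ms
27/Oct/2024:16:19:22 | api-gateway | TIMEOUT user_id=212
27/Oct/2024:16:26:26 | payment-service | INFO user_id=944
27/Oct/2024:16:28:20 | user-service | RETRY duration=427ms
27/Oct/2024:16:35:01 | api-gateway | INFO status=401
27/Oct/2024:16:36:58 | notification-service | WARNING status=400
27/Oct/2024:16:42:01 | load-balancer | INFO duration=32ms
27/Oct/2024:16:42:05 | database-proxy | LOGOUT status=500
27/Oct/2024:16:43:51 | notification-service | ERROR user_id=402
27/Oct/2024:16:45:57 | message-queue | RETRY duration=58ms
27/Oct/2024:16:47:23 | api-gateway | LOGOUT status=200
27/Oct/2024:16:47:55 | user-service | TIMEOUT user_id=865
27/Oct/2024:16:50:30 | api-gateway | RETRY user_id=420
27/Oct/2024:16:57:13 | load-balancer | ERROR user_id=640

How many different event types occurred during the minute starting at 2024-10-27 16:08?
5

To count unique event types:

1. Filter events in the minute starting at 2024-10-27 16:08
2. Extract event types from matching entries
3. Count unique types: 5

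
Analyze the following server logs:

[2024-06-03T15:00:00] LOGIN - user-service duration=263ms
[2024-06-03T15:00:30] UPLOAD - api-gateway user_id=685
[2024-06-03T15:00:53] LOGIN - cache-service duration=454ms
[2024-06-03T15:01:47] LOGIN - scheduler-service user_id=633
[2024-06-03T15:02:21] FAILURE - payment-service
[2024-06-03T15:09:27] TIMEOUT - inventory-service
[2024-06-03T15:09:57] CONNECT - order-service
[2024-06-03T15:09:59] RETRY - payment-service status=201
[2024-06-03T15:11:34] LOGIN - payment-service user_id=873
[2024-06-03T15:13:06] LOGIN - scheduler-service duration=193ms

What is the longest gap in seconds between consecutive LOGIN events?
587

To find the longest gap:

1. Extract all LOGIN events in chronological order
2. Calculate time differences between consecutive events
3. Find the maximum difference
4. Longest gap: 587 seconds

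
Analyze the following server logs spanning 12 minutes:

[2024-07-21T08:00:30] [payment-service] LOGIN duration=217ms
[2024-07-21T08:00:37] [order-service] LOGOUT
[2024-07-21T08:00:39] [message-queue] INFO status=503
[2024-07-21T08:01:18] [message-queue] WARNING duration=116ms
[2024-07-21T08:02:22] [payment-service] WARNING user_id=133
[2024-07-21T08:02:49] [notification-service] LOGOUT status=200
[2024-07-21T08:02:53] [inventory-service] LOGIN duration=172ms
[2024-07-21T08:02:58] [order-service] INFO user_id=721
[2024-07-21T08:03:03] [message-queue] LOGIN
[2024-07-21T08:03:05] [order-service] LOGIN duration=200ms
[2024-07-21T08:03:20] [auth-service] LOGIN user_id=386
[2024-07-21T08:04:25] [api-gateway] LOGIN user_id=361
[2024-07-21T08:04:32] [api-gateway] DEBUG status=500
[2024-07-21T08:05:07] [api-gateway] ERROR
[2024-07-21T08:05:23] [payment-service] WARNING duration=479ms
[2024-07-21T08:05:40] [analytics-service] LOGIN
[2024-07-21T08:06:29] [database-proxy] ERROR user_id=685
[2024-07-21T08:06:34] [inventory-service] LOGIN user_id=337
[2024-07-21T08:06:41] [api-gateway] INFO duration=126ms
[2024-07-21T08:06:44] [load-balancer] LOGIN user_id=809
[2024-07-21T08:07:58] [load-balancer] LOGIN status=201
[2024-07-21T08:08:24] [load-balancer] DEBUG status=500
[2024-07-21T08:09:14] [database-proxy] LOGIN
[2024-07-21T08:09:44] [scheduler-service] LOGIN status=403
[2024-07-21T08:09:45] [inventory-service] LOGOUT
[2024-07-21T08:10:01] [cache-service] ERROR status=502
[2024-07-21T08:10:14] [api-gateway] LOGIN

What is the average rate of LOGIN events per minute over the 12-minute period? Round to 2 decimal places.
1.08

To calculate the rate:

1. Count total LOGIN events: 13
2. Total time period: 12 minutes
3. Rate = 13 / 12 = 1.08 events per minute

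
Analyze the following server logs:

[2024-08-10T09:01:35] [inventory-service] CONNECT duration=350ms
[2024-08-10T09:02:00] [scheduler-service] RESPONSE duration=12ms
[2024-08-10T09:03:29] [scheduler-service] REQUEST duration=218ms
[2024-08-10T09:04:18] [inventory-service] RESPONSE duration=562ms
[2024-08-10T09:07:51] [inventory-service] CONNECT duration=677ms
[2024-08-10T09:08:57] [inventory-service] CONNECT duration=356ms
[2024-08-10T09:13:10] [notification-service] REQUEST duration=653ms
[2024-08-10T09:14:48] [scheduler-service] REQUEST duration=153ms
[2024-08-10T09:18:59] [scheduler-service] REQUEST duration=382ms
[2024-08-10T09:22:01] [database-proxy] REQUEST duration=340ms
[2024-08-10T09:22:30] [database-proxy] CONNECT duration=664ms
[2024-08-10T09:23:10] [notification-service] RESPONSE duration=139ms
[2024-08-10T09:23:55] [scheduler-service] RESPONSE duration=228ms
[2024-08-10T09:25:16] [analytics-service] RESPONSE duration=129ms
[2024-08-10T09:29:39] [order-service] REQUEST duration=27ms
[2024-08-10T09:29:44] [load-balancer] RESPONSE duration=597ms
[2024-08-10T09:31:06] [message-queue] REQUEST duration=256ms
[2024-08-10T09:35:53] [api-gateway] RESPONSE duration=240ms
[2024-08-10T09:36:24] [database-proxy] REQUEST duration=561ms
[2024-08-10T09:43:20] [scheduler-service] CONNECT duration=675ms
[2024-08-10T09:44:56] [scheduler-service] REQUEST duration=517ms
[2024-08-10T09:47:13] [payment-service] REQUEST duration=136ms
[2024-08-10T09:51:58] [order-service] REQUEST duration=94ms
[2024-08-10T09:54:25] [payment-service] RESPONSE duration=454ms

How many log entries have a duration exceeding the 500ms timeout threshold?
8

To count timeouts:

1. Threshold: 500ms
2. Extract duration from each log entry
3. Count entries where duration > 500
4. Timeout count: 8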